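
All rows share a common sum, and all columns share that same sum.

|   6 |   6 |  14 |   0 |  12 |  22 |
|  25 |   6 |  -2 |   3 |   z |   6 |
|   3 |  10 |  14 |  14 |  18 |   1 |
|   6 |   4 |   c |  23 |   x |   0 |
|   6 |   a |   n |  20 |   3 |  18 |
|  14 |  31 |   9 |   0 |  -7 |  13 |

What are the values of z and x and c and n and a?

z = 22, x = 12, c = 15, n = 10, a = 3

Rows 1 and 3 both sum to 60, so that's the common total.
The known cells in row 2 total 38, leaving 60 − 38 = 22 for the blank.
The known cells in column 5 total 48, leaving 60 − 48 = 12 for the blank.
The known cells in row 4 total 45, leaving 60 − 45 = 15 for the blank.
The known cells in column 3 total 50, leaving 60 − 50 = 10 for the blank.
The known cells in row 5 total 57, leaving 60 − 57 = 3 for the blank.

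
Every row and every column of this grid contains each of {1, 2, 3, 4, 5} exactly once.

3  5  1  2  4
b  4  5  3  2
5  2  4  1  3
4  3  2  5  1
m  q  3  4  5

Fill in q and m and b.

q = 1, m = 2, b = 1

Cell (2,1): row 2 already has {2, 3, 4, 5} → 1.
At (row 5, col 1): column 1 already has {1, 3, 4, 5}, so the value is 2.
Cell (5,2): row 5 already has {2, 3, 4, 5} → 1.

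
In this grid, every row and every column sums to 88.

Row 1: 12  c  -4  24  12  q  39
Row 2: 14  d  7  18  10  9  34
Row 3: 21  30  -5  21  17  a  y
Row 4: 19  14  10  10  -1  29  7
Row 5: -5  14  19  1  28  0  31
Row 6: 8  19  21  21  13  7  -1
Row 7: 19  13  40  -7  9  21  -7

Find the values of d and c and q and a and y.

d = -4, c = 2, q = 3, a = 19, y = -15

Row 2: 14 + 7 + 18 + 10 + 9 + 34 = 92, so its missing entry is 88 − 92 = -4.
Column 2: -4 + 30 + 14 + 14 + 19 + 13 = 86, so its missing entry is 88 − 86 = 2.
Column 7: 39 + 34 + 7 + 31 − 1 − 7 = 103, so its missing entry is 88 − 103 = -15.
Row 1: 12 + 2 − 4 + 24 + 12 + 39 = 85, so its missing entry is 88 − 85 = 3.
Row 3: 21 + 30 − 5 + 21 + 17 − 15 = 69, so its missing entry is 88 − 69 = 19.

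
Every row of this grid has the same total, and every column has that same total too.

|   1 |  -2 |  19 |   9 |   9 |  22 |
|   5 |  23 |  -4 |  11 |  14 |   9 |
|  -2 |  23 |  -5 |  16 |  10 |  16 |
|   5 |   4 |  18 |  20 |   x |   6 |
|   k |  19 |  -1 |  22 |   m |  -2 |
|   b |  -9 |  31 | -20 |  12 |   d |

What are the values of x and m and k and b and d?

x = 5, m = 8, k = 12, b = 37, d = 7

Rows 1 and 2 both sum to 58, so that's the common total.
Column 6: 22 + 9 + 16 + 6 − 2 = 51, so its missing entry is 58 − 51 = 7.
Row 4: 5 + 4 + 18 + 20 + 6 = 53, so its missing entry is 58 − 53 = 5.
Column 5: 9 + 14 + 10 + 5 + 12 = 50, so its missing entry is 58 − 50 = 8.
Row 5: 19 − 1 + 22 + 8 − 2 = 46, so its missing entry is 58 − 46 = 12.
Row 6: -9 + 31 − 20 + 12 + 7 = 21, so its missing entry is 58 − 21 = 37.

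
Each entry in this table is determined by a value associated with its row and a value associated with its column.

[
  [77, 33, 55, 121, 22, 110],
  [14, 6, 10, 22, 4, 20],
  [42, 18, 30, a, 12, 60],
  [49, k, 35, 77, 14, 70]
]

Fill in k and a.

k = 21, a = 66

Each row is a constant multiple of every other row — this is a multiplication table with the headers hidden.
Row 4 is 49/77 = 7/11 times row 1, so its entry in column 2 is 33 × 7/11 = 21.
Row 3 is 42/77 = 6/11 times row 1, so its entry in column 4 is 121 × 6/11 = 66.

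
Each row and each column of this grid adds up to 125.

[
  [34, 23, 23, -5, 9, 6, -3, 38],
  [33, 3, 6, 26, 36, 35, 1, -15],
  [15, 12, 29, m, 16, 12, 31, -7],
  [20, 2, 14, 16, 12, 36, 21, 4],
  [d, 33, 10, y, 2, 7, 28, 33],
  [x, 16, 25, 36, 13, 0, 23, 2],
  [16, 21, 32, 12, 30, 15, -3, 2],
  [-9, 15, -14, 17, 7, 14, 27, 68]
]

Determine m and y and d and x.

Row 3: 15 + 12 + 29 + 16 + 12 + 31 − 7 = 108, so its missing entry is 125 − 108 = 17.
Row 6: 16 + 25 + 36 + 13 + 0 + 23 + 2 = 115, so its missing entry is 125 − 115 = 10.
Column 1: 34 + 33 + 15 + 20 + 10 + 16 − 9 = 119, so its missing entry is 125 − 119 = 6.
Row 5: 6 + 33 + 10 + 2 + 7 + 28 + 33 = 119, so its missing entry is 125 − 119 = 6.

m = 17, y = 6, d = 6, x = 10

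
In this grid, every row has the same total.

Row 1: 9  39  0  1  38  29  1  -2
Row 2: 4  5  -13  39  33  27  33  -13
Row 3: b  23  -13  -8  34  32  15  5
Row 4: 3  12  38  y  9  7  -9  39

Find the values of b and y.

The complete rows each total 115.
Row 3 is missing 115 − 88 = 27 (since 23 − 13 − 8 + 34 + 32 + 15 + 5 = 88).
Row 4 is missing 115 − 99 = 16 (since 3 + 12 + 38 + 9 + 7 − 9 + 39 = 99).

b = 27, y = 16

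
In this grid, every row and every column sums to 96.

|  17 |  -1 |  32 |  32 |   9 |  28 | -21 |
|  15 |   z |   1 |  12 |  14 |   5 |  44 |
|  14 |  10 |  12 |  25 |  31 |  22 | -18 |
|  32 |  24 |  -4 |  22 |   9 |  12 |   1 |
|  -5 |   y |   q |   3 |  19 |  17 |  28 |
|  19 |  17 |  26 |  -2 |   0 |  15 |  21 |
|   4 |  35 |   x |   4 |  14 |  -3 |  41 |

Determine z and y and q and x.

The known cells in row 2 total 91, leaving 96 − 91 = 5 for the blank.
The known cells in column 2 total 90, leaving 96 − 90 = 6 for the blank.
The known cells in row 5 total 68, leaving 96 − 68 = 28 for the blank.
The known cells in row 7 total 95, leaving 96 − 95 = 1 for the blank.

z = 5, y = 6, q = 28, x = 1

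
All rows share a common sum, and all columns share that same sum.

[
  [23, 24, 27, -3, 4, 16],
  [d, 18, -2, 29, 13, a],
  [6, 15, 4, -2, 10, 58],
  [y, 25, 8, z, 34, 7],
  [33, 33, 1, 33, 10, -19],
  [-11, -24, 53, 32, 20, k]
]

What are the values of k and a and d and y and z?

Rows 1 and 3 both sum to 91, so that's the common total.
The known cells in row 6 total 70, leaving 91 − 70 = 21 for the blank.
The known cells in column 6 total 83, leaving 91 − 83 = 8 for the blank.
The known cells in column 4 total 89, leaving 91 − 89 = 2 for the blank.
The known cells in row 4 total 76, leaving 91 − 76 = 15 for the blank.
The known cells in row 2 total 66, leaving 91 − 66 = 25 for the blank.

k = 21, a = 8, d = 25, y = 15, z = 2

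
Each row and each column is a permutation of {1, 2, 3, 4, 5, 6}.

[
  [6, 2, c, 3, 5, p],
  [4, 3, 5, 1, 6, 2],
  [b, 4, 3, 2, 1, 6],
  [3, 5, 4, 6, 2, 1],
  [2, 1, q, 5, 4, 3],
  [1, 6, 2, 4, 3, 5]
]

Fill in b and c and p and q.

b = 5, c = 1, p = 4, q = 6

For row 3, column 1: row 3 already has {1, 2, 3, 4, 6}; that leaves 5.
For row 5, column 3: row 5 already has {1, 2, 3, 4, 5}; that leaves 6.
At (row 1, col 3): column 3 already has {2, 3, 4, 5, 6}, so the value is 1.
Cell (1,6): row 1 already has {1, 2, 3, 5, 6} → 4.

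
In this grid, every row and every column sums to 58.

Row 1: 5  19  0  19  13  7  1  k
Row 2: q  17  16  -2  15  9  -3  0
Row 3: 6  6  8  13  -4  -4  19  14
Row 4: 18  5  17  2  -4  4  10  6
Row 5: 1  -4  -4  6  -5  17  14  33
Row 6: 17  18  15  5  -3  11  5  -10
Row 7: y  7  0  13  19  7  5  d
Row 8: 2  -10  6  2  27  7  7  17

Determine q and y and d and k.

q = 6, y = 3, d = 4, k = -6

Row 2: 17 + 16 − 2 + 15 + 9 − 3 + 0 = 52, so its missing entry is 58 − 52 = 6.
Row 1: 5 + 19 + 0 + 19 + 13 + 7 + 1 = 64, so its missing entry is 58 − 64 = -6.
Column 8: -6 + 0 + 14 + 6 + 33 − 10 + 17 = 54, so its missing entry is 58 − 54 = 4.
Row 7: 7 + 0 + 13 + 19 + 7 + 5 + 4 = 55, so its missing entry is 58 − 55 = 3.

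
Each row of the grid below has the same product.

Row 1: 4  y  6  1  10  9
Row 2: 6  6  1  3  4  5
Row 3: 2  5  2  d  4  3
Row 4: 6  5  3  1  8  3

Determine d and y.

d = 9, y = 1

Rows 2 and 4 each multiply to 2160, so every row has product 2160.
Row 3: 2×5×2×4×3 = 240, so the missing entry is 2160 ÷ 240 = 9.
Row 1: 4×6×1×10×9 = 2160, so the missing entry is 2160 ÷ 2160 = 1.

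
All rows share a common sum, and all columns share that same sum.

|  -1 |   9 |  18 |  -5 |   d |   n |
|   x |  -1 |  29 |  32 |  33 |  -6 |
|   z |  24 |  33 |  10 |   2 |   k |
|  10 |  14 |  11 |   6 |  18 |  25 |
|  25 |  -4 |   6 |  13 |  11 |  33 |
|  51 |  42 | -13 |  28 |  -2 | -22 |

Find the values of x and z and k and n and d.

Rows 4 and 5 both sum to 84, so that's the common total.
Column 5: 33 + 2 + 18 + 11 − 2 = 62, so its missing entry is 84 − 62 = 22.
Row 1: -1 + 9 + 18 − 5 + 22 = 43, so its missing entry is 84 − 43 = 41.
Row 2: -1 + 29 + 32 + 33 − 6 = 87, so its missing entry is 84 − 87 = -3.
Column 1: -1 − 3 + 10 + 25 + 51 = 82, so its missing entry is 84 − 82 = 2.
Row 3: 2 + 24 + 33 + 10 + 2 = 71, so its missing entry is 84 − 71 = 13.

x = -3, z = 2, k = 13, n = 41, d = 22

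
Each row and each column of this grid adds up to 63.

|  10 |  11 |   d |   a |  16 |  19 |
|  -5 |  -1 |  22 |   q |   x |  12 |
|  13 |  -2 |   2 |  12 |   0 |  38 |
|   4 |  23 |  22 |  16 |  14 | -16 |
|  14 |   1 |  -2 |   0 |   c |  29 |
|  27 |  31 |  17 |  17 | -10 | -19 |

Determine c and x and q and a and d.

Row 5 has 14 + 1 − 2 + 0 + 29 = 42; the blank must be 63 − 42 = 21.
Column 5 has 16 + 0 + 14 + 21 − 10 = 41; the blank must be 63 − 41 = 22.
Column 3 has 22 + 2 + 22 − 2 + 17 = 61; the blank must be 63 − 61 = 2.
Row 1 has 10 + 11 + 2 + 16 + 19 = 58; the blank must be 63 − 58 = 5.
Row 2 has -5 − 1 + 22 + 22 + 12 = 50; the blank must be 63 − 50 = 13.

c = 21, x = 22, q = 13, a = 5, d = 2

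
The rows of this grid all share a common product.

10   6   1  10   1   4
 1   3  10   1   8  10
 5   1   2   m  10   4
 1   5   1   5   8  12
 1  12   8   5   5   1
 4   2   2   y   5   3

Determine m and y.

Rows 1 and 5 each multiply to 2400, so every row has product 2400.
Row 3: 5×1×2×10×4 = 400, so the missing entry is 2400 ÷ 400 = 6.
Row 6: 4×2×2×5×3 = 240, so the missing entry is 2400 ÷ 240 = 10.

m = 6, y = 10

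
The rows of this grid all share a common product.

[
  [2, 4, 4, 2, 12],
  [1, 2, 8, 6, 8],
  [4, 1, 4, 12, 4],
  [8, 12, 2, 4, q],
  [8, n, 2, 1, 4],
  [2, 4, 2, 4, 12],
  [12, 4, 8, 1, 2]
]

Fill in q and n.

Rows 1 and 2 each multiply to 768, so every row has product 768.
Row 4: 8×12×2×4 = 768, so the missing entry is 768 ÷ 768 = 1.
Row 5: 8×2×1×4 = 64, so the missing entry is 768 ÷ 64 = 12.

q = 1, n = 12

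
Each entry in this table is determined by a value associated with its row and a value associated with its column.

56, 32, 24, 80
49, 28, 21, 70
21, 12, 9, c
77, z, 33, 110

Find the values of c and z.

c = 30, z = 44

Each row is a constant multiple of every other row — this is a multiplication table with the headers hidden.
Row 3 is 9/24 = 3/8 times row 1, so its entry in column 4 is 80 × 3/8 = 30.
Row 4 is 33/24 = 11/8 times row 1, so its entry in column 2 is 32 × 11/8 = 44.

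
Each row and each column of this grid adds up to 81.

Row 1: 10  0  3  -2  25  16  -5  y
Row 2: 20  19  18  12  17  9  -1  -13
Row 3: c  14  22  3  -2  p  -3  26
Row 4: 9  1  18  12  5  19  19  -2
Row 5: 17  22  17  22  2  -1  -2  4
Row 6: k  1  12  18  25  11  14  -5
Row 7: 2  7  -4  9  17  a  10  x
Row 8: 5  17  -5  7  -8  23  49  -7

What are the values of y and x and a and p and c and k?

y = 34, x = 44, a = -4, p = 8, c = 13, k = 5

Row 1 has 10 + 0 + 3 − 2 + 25 + 16 − 5 = 47; the blank must be 81 − 47 = 34.
Column 8 has 34 − 13 + 26 − 2 + 4 − 5 − 7 = 37; the blank must be 81 − 37 = 44.
Row 7 has 2 + 7 − 4 + 9 + 17 + 10 + 44 = 85; the blank must be 81 − 85 = -4.
Row 6 has 1 + 12 + 18 + 25 + 11 + 14 − 5 = 76; the blank must be 81 − 76 = 5.
Column 1 has 10 + 20 + 9 + 17 + 5 + 2 + 5 = 68; the blank must be 81 − 68 = 13.
Row 3 has 13 + 14 + 22 + 3 − 2 − 3 + 26 = 73; the blank must be 81 − 73 = 8.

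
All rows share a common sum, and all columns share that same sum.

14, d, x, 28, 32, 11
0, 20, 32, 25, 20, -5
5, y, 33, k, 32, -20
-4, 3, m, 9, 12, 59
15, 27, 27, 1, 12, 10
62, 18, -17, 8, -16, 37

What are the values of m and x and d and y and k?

m = 13, x = 4, d = 3, y = 21, k = 21

Rows 2 and 5 both sum to 92, so that's the common total.
Column 4 has 28 + 25 + 9 + 1 + 8 = 71; the blank must be 92 − 71 = 21.
Row 3 has 5 + 33 + 21 + 32 − 20 = 71; the blank must be 92 − 71 = 21.
Column 2 has 20 + 21 + 3 + 27 + 18 = 89; the blank must be 92 − 89 = 3.
Row 1 has 14 + 3 + 28 + 32 + 11 = 88; the blank must be 92 − 88 = 4.
Row 4 has -4 + 3 + 9 + 12 + 59 = 79; the blank must be 92 − 79 = 13.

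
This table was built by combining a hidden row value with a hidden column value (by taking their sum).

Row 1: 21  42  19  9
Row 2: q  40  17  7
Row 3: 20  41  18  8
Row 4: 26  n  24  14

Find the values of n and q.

n = 47, q = 19

The difference between any two rows is the same in every column — this is an addition table with the headers hidden.
Row 4 minus row 1 is 14 − 9 = 5, so its entry in column 2 is 42 + 5 = 47.
Row 2 minus row 1 is 7 − 9 = -2, so its entry in column 1 is 21 + (-2) = 19.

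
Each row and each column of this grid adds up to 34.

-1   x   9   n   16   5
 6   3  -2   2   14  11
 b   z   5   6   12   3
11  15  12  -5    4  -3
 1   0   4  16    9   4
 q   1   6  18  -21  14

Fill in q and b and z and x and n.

q = 16, b = 1, z = 7, x = 8, n = -3

Column 4: 2 + 6 − 5 + 16 + 18 = 37, so its missing entry is 34 − 37 = -3.
Row 1: -1 + 9 − 3 + 16 + 5 = 26, so its missing entry is 34 − 26 = 8.
Column 2: 8 + 3 + 15 + 0 + 1 = 27, so its missing entry is 34 − 27 = 7.
Row 3: 7 + 5 + 6 + 12 + 3 = 33, so its missing entry is 34 − 33 = 1.
Row 6: 1 + 6 + 18 − 21 + 14 = 18, so its missing entry is 34 − 18 = 16.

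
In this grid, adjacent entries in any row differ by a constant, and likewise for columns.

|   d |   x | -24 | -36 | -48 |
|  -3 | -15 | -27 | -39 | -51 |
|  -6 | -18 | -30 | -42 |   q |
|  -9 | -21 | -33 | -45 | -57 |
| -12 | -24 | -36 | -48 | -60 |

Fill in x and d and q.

x = -12, d = 0, q = -54

Along each row the entries change by -12 per step; down each column they change by -3.
Row 1: from -24 at column 3, stepping by -12 to column 2 gives -12.
Row 1: from -24 at column 3, stepping by -12 to column 1 gives 0.
Row 3: from -6 at column 1, stepping by -12 to column 5 gives -54.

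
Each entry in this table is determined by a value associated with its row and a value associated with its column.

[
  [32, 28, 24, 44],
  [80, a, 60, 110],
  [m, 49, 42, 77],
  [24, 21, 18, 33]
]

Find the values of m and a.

Each row is a constant multiple of every other row — this is a multiplication table with the headers hidden.
Row 3 is 42/24 = 7/4 times row 1, so its entry in column 1 is 32 × 7/4 = 56.
Row 2 is 60/24 = 5/2 times row 1, so its entry in column 2 is 28 × 5/2 = 70.

m = 56, a = 70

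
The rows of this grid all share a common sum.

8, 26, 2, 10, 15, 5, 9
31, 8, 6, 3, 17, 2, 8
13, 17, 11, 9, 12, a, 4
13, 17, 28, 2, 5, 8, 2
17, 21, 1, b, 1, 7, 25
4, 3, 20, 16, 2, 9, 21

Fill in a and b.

a = 9, b = 3

Rows 1 and 2 both add up to 75, so every row sums to 75.
Row 3: 13 + 17 + 11 + 9 + 12 + 4 = 66, so the missing entry is 75 − 66 = 9.
Row 5: 17 + 21 + 1 + 1 + 7 + 25 = 72, so the missing entry is 75 − 72 = 3.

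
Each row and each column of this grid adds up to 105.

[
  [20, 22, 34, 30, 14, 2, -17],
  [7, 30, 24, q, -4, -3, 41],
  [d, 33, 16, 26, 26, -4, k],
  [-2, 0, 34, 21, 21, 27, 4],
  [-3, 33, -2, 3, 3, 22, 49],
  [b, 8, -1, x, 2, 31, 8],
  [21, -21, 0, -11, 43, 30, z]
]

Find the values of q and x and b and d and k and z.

Row 7: 21 − 21 + 0 − 11 + 43 + 30 = 62, so its missing entry is 105 − 62 = 43.
Column 7: -17 + 41 + 4 + 49 + 8 + 43 = 128, so its missing entry is 105 − 128 = -23.
Row 3: 33 + 16 + 26 + 26 − 4 − 23 = 74, so its missing entry is 105 − 74 = 31.
Column 1: 20 + 7 + 31 − 2 − 3 + 21 = 74, so its missing entry is 105 − 74 = 31.
Row 6: 31 + 8 − 1 + 2 + 31 + 8 = 79, so its missing entry is 105 − 79 = 26.
Row 2: 7 + 30 + 24 − 4 − 3 + 41 = 95, so its missing entry is 105 − 95 = 10.

q = 10, x = 26, b = 31, d = 31, k = -23, z = 43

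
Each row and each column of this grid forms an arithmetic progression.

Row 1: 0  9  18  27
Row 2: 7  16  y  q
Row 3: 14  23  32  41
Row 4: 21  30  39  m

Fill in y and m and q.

y = 25, m = 48, q = 34

Along each row the entries change by 9 per step; down each column they change by 7.
Row 2: from 7 at column 1, stepping by 9 to column 3 gives 25.
Row 4: from 21 at column 1, stepping by 9 to column 4 gives 48.
Row 2: from 7 at column 1, stepping by 9 to column 4 gives 34.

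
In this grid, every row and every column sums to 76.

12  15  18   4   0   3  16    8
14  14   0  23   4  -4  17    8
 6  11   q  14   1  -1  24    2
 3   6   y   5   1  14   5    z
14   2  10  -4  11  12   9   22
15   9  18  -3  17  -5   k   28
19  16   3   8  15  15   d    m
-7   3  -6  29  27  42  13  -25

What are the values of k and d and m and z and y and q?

k = -3, d = -5, m = 5, z = 28, y = 14, q = 19

Row 6: 15 + 9 + 18 − 3 + 17 − 5 + 28 = 79, so its missing entry is 76 − 79 = -3.
Row 3: 6 + 11 + 14 + 1 − 1 + 24 + 2 = 57, so its missing entry is 76 − 57 = 19.
Column 7: 16 + 17 + 24 + 5 + 9 − 3 + 13 = 81, so its missing entry is 76 − 81 = -5.
Row 7: 19 + 16 + 3 + 8 + 15 + 15 − 5 = 71, so its missing entry is 76 − 71 = 5.
Column 8: 8 + 8 + 2 + 22 + 28 + 5 − 25 = 48, so its missing entry is 76 − 48 = 28.
Row 4: 3 + 6 + 5 + 1 + 14 + 5 + 28 = 62, so its missing entry is 76 − 62 = 14.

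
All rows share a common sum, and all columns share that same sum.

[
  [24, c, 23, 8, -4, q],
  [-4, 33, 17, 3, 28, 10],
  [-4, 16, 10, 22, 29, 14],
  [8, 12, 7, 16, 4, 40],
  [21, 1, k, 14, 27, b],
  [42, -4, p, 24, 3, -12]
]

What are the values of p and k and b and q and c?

p = 34, k = -4, b = 28, q = 7, c = 29

Rows 2 and 3 both sum to 87, so that's the common total.
Column 2: 33 + 16 + 12 + 1 − 4 = 58, so its missing entry is 87 − 58 = 29.
Row 1: 24 + 29 + 23 + 8 − 4 = 80, so its missing entry is 87 − 80 = 7.
Column 6: 7 + 10 + 14 + 40 − 12 = 59, so its missing entry is 87 − 59 = 28.
Row 5: 21 + 1 + 14 + 27 + 28 = 91, so its missing entry is 87 − 91 = -4.
Row 6: 42 − 4 + 24 + 3 − 12 = 53, so its missing entry is 87 − 53 = 34.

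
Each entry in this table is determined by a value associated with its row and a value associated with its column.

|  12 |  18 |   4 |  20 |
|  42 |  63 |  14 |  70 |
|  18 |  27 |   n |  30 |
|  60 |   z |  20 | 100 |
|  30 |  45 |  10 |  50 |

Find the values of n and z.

n = 6, z = 90

Each row is a constant multiple of every other row — this is a multiplication table with the headers hidden.
Row 3 is 18/12 = 3/2 times row 1, so its entry in column 3 is 4 × 3/2 = 6.
Row 4 is 60/12 = 5/1 times row 1, so its entry in column 2 is 18 × 5/1 = 90.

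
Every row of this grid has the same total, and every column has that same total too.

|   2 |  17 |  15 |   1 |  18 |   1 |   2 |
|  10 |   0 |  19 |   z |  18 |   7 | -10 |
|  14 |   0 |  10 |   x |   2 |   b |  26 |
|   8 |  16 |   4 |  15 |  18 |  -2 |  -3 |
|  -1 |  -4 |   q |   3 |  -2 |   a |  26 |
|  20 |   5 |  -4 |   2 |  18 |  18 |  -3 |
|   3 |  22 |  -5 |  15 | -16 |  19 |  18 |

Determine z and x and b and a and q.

Rows 1 and 4 both sum to 56, so that's the common total.
Column 3: 15 + 19 + 10 + 4 − 4 − 5 = 39, so its missing entry is 56 − 39 = 17.
Row 5: -1 − 4 + 17 + 3 − 2 + 26 = 39, so its missing entry is 56 − 39 = 17.
Column 6: 1 + 7 − 2 + 17 + 18 + 19 = 60, so its missing entry is 56 − 60 = -4.
Row 3: 14 + 0 + 10 + 2 − 4 + 26 = 48, so its missing entry is 56 − 48 = 8.
Row 2: 10 + 0 + 19 + 18 + 7 − 10 = 44, so its missing entry is 56 − 44 = 12.

z = 12, x = 8, b = -4, a = 17, q = 17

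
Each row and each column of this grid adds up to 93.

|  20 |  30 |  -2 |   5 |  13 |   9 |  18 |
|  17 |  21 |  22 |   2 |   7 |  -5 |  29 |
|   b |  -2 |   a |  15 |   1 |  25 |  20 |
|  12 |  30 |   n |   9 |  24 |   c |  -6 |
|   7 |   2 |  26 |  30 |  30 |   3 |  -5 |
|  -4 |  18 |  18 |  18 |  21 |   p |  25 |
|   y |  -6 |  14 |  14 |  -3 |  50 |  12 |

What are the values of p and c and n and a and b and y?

p = -3, c = 14, n = 10, a = 5, b = 29, y = 12

The known cells in row 6 total 96, leaving 93 − 96 = -3 for the blank.
The known cells in row 7 total 81, leaving 93 − 81 = 12 for the blank.
The known cells in column 1 total 64, leaving 93 − 64 = 29 for the blank.
The known cells in row 3 total 88, leaving 93 − 88 = 5 for the blank.
The known cells in column 3 total 83, leaving 93 − 83 = 10 for the blank.
The known cells in row 4 total 79, leaving 93 − 79 = 14 for the blank.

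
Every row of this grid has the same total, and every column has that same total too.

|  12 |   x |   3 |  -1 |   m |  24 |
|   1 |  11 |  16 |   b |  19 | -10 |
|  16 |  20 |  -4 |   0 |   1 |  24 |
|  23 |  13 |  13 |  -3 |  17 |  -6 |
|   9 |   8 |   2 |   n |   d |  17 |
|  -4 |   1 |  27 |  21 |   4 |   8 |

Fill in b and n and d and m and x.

Rows 3 and 4 both sum to 57, so that's the common total.
The known cells in column 2 total 53, leaving 57 − 53 = 4 for the blank.
The known cells in row 1 total 42, leaving 57 − 42 = 15 for the blank.
The known cells in column 5 total 56, leaving 57 − 56 = 1 for the blank.
The known cells in row 5 total 37, leaving 57 − 37 = 20 for the blank.
The known cells in row 2 total 37, leaving 57 − 37 = 20 for the blank.

b = 20, n = 20, d = 1, m = 15, x = 4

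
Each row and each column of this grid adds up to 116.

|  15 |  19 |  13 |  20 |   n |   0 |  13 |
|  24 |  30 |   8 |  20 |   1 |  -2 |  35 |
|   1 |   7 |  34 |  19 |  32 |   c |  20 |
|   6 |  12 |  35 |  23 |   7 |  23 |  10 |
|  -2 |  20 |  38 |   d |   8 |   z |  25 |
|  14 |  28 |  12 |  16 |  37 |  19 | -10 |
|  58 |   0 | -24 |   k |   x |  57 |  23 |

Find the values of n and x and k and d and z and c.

Row 1 has 15 + 19 + 13 + 20 + 0 + 13 = 80; the blank must be 116 − 80 = 36.
Column 5 has 36 + 1 + 32 + 7 + 8 + 37 = 121; the blank must be 116 − 121 = -5.
Row 3 has 1 + 7 + 34 + 19 + 32 + 20 = 113; the blank must be 116 − 113 = 3.
Column 6 has 0 − 2 + 3 + 23 + 19 + 57 = 100; the blank must be 116 − 100 = 16.
Row 5 has -2 + 20 + 38 + 8 + 16 + 25 = 105; the blank must be 116 − 105 = 11.
Row 7 has 58 + 0 − 24 − 5 + 57 + 23 = 109; the blank must be 116 − 109 = 7.

n = 36, x = -5, k = 7, d = 11, z = 16, c = 3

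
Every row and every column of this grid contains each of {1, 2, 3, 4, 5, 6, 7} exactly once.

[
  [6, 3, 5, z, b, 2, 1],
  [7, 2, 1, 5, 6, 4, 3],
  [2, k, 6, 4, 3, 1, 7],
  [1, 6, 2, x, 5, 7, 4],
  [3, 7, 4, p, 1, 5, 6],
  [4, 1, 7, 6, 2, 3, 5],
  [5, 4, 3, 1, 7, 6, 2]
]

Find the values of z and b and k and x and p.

z = 7, b = 4, k = 5, x = 3, p = 2

For row 1, column 5: column 5 already has {1, 2, 3, 5, 6, 7}; that leaves 4.
For row 3, column 2: row 3 already has {1, 2, 3, 4, 6, 7}; that leaves 5.
For row 5, column 4: row 5 already has {1, 3, 4, 5, 6, 7}; that leaves 2.
At (row 1, col 4): row 1 already has {1, 2, 3, 4, 5, 6}, so the value is 7.
For row 4, column 4: row 4 already has {1, 2, 4, 5, 6, 7}; that leaves 3.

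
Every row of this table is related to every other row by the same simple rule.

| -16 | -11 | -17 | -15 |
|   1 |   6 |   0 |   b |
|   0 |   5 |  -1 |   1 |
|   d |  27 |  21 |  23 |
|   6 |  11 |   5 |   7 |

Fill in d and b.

d = 22, b = 2

The difference between any two rows is the same in every column — this is an addition table with the headers hidden.
Row 4 minus row 1 is 21 − (-17) = 38, so its entry in column 1 is -16 + 38 = 22.
Row 2 minus row 1 is 0 − (-17) = 17, so its entry in column 4 is -15 + 17 = 2.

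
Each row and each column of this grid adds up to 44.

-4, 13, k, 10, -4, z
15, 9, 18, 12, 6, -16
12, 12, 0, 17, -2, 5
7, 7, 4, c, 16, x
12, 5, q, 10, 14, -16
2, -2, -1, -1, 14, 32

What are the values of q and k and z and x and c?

q = 19, k = 4, z = 25, x = 14, c = -4

Row 5 has 12 + 5 + 10 + 14 − 16 = 25; the blank must be 44 − 25 = 19.
Column 3 has 18 + 0 + 4 + 19 − 1 = 40; the blank must be 44 − 40 = 4.
Column 4 has 10 + 12 + 17 + 10 − 1 = 48; the blank must be 44 − 48 = -4.
Row 1 has -4 + 13 + 4 + 10 − 4 = 19; the blank must be 44 − 19 = 25.
Row 4 has 7 + 7 + 4 − 4 + 16 = 30; the blank must be 44 − 30 = 14.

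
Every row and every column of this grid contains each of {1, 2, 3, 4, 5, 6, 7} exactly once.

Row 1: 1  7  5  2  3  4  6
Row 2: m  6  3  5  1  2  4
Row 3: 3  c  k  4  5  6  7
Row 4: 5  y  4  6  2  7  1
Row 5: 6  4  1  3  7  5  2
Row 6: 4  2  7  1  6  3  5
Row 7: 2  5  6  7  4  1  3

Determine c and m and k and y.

c = 1, m = 7, k = 2, y = 3

For row 2, column 1: row 2 already has {1, 2, 3, 4, 5, 6}; that leaves 7.
For row 4, column 2: row 4 already has {1, 2, 4, 5, 6, 7}; that leaves 3.
At (row 3, col 2): column 2 already has {2, 3, 4, 5, 6, 7}, so the value is 1.
At (row 3, col 3): row 3 already has {1, 3, 4, 5, 6, 7}, so the value is 2.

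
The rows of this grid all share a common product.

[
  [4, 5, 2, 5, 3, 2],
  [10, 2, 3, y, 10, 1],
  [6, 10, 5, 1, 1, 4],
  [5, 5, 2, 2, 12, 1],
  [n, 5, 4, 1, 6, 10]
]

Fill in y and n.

y = 2, n = 1

Rows 1 and 4 each multiply to 1200, so every row has product 1200.
Row 2: 10×2×3×10×1 = 600, so the missing entry is 1200 ÷ 600 = 2.
Row 5: 5×4×1×6×10 = 1200, so the missing entry is 1200 ÷ 1200 = 1.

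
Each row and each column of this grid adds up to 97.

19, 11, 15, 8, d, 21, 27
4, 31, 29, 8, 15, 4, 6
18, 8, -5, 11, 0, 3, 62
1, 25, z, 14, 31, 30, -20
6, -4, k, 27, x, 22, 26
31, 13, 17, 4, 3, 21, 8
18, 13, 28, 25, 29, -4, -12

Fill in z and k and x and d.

The known cells in row 4 total 81, leaving 97 − 81 = 16 for the blank.
The known cells in row 1 total 101, leaving 97 − 101 = -4 for the blank.
The known cells in column 5 total 74, leaving 97 − 74 = 23 for the blank.
The known cells in row 5 total 100, leaving 97 − 100 = -3 for the blank.

z = 16, k = -3, x = 23, d = -4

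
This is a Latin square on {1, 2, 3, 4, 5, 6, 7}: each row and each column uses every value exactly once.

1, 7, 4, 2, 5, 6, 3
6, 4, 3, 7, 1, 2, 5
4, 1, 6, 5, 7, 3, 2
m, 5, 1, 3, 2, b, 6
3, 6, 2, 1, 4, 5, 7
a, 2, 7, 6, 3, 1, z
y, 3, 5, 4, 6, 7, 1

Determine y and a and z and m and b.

For row 6, column 7: column 7 already has {1, 2, 3, 5, 6, 7}; that leaves 4.
For row 6, column 1: row 6 already has {1, 2, 3, 4, 6, 7}; that leaves 5.
Cell (7,1): row 7 already has {1, 3, 4, 5, 6, 7} → 2.
For row 4, column 1: column 1 already has {1, 2, 3, 4, 5, 6}; that leaves 7.
Cell (4,6): row 4 already has {1, 2, 3, 5, 6, 7} → 4.

y = 2, a = 5, z = 4, m = 7, b = 4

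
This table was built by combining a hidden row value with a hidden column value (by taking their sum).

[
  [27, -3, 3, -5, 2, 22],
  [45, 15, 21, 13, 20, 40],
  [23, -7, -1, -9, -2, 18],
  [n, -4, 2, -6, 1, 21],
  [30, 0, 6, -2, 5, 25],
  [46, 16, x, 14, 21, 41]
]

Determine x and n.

The difference between any two rows is the same in every column — this is an addition table with the headers hidden.
Row 6 minus row 1 is 16 − (-3) = 19, so its entry in column 3 is 3 + 19 = 22.
Row 4 minus row 1 is -4 − (-3) = -1, so its entry in column 1 is 27 + (-1) = 26.

x = 22, n = 26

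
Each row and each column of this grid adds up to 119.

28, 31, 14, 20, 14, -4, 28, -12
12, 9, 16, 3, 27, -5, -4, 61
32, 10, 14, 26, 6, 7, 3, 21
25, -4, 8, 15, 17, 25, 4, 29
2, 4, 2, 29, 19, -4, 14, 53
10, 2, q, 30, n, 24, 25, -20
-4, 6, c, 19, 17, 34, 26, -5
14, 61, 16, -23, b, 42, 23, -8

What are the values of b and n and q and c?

b = -6, n = 25, q = 23, c = 26

The known cells in row 8 total 125, leaving 119 − 125 = -6 for the blank.
The known cells in column 5 total 94, leaving 119 − 94 = 25 for the blank.
The known cells in row 7 total 93, leaving 119 − 93 = 26 for the blank.
The known cells in row 6 total 96, leaving 119 − 96 = 23 for the blank.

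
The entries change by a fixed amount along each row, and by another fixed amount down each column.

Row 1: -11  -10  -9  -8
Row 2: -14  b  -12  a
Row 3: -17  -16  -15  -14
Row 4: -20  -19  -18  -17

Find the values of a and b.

Along each row the entries change by 1 per step; down each column they change by -3.
Row 2: from -14 at column 1, stepping by 1 to column 4 gives -11.
Row 2: from -14 at column 1, stepping by 1 to column 2 gives -13.

a = -11, b = -13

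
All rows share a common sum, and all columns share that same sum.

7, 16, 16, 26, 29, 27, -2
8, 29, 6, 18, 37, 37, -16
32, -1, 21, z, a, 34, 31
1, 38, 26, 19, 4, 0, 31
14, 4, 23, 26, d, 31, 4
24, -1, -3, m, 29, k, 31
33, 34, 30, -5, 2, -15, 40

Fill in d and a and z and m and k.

Rows 1 and 2 both sum to 119, so that's the common total.
Row 5 has 14 + 4 + 23 + 26 + 31 + 4 = 102; the blank must be 119 − 102 = 17.
Column 5 has 29 + 37 + 4 + 17 + 29 + 2 = 118; the blank must be 119 − 118 = 1.
Column 6 has 27 + 37 + 34 + 0 + 31 − 15 = 114; the blank must be 119 − 114 = 5.
Row 3 has 32 − 1 + 21 + 1 + 34 + 31 = 118; the blank must be 119 − 118 = 1.
Row 6 has 24 − 1 − 3 + 29 + 5 + 31 = 85; the blank must be 119 − 85 = 34.

d = 17, a = 1, z = 1, m = 34, k = 5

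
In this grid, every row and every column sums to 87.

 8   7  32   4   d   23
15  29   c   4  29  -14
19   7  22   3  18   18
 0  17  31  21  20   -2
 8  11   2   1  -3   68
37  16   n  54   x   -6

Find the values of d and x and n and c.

Row 2 has 15 + 29 + 4 + 29 − 14 = 63; the blank must be 87 − 63 = 24.
Row 1 has 8 + 7 + 32 + 4 + 23 = 74; the blank must be 87 − 74 = 13.
Column 5 has 13 + 29 + 18 + 20 − 3 = 77; the blank must be 87 − 77 = 10.
Row 6 has 37 + 16 + 54 + 10 − 6 = 111; the blank must be 87 − 111 = -24.

d = 13, x = 10, n = -24, c = 24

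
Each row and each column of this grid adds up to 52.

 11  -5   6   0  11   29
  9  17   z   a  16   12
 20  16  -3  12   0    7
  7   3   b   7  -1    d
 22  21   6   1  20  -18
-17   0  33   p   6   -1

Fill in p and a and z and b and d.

p = 31, a = 1, z = -3, b = 13, d = 23

Row 6: -17 + 0 + 33 + 6 − 1 = 21, so its missing entry is 52 − 21 = 31.
Column 4: 0 + 12 + 7 + 1 + 31 = 51, so its missing entry is 52 − 51 = 1.
Row 2: 9 + 17 + 1 + 16 + 12 = 55, so its missing entry is 52 − 55 = -3.
Column 3: 6 − 3 − 3 + 6 + 33 = 39, so its missing entry is 52 − 39 = 13.
Row 4: 7 + 3 + 13 + 7 − 1 = 29, so its missing entry is 52 − 29 = 23.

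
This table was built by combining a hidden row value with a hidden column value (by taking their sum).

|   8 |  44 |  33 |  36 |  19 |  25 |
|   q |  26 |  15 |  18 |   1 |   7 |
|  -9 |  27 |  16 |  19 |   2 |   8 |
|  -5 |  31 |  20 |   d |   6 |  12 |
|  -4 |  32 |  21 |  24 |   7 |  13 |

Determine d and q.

d = 23, q = -10

The difference between any two rows is the same in every column — this is an addition table with the headers hidden.
Row 4 minus row 1 is 6 − 19 = -13, so its entry in column 4 is 36 + (-13) = 23.
Row 2 minus row 1 is 1 − 19 = -18, so its entry in column 1 is 8 + (-18) = -10.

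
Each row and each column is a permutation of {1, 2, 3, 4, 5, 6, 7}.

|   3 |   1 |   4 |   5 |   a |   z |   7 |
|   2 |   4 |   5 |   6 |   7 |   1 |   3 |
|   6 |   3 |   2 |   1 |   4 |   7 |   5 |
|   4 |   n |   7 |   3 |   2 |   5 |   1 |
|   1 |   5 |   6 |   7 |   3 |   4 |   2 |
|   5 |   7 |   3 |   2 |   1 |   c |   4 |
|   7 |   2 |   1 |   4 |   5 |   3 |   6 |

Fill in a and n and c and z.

a = 6, n = 6, c = 6, z = 2

Cell (4,2): row 4 already has {1, 2, 3, 4, 5, 7} → 6.
Cell (6,6): row 6 already has {1, 2, 3, 4, 5, 7} → 6.
Cell (1,5): column 5 already has {1, 2, 3, 4, 5, 7} → 6.
Cell (1,6): row 1 already has {1, 3, 4, 5, 6, 7} → 2.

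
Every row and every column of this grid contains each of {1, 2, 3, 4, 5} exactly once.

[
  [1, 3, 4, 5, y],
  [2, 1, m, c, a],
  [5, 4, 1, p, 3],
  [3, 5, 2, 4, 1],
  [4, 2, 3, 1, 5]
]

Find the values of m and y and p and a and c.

At (row 2, col 3): column 3 already has {1, 2, 3, 4}, so the value is 5.
For row 1, column 5: row 1 already has {1, 3, 4, 5}; that leaves 2.
Cell (2,5): column 5 already has {1, 2, 3, 5} → 4.
Cell (3,4): row 3 already has {1, 3, 4, 5} → 2.
At (row 2, col 4): row 2 already has {1, 2, 4, 5}, so the value is 3.

m = 5, y = 2, p = 2, a = 4, c = 3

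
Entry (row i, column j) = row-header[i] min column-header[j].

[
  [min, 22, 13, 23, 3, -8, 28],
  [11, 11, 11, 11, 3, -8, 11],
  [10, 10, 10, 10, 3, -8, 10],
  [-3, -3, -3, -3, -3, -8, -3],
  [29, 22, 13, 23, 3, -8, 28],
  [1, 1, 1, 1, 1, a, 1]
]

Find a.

min(1, -8) = -8.

-8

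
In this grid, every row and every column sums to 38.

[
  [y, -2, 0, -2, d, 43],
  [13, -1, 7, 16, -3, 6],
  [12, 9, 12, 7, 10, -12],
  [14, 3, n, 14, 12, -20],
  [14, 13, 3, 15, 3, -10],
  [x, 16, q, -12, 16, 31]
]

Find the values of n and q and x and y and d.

The known cells in column 5 total 38, leaving 38 − 38 = 0 for the blank.
The known cells in row 1 total 39, leaving 38 − 39 = -1 for the blank.
The known cells in column 1 total 52, leaving 38 − 52 = -14 for the blank.
The known cells in row 4 total 23, leaving 38 − 23 = 15 for the blank.
The known cells in row 6 total 37, leaving 38 − 37 = 1 for the blank.

n = 15, q = 1, x = -14, y = -1, d = 0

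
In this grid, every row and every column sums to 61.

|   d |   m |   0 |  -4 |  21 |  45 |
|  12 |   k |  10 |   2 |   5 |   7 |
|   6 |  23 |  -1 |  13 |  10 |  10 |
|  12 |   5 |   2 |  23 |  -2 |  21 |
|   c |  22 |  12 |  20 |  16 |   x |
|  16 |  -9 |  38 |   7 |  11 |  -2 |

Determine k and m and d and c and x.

Row 2 has 12 + 10 + 2 + 5 + 7 = 36; the blank must be 61 − 36 = 25.
Column 2 has 25 + 23 + 5 + 22 − 9 = 66; the blank must be 61 − 66 = -5.
Row 1 has -5 + 0 − 4 + 21 + 45 = 57; the blank must be 61 − 57 = 4.
Column 1 has 4 + 12 + 6 + 12 + 16 = 50; the blank must be 61 − 50 = 11.
Row 5 has 11 + 22 + 12 + 20 + 16 = 81; the blank must be 61 − 81 = -20.

k = 25, m = -5, d = 4, c = 11, x = -20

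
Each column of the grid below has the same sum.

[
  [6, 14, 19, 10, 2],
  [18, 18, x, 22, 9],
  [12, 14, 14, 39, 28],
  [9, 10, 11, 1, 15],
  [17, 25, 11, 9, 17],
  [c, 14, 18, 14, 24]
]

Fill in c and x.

c = 33, x = 22

The complete columns each total 95.
Column 1 is missing 95 − 62 = 33 (since 6 + 18 + 12 + 9 + 17 = 62).
Column 3 is missing 95 − 73 = 22 (since 19 + 14 + 11 + 11 + 18 = 73).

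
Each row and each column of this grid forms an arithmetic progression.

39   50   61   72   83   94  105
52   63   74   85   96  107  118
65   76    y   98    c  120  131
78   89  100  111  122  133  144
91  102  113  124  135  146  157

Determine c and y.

Along each row the entries change by 11 per step; down each column they change by 13.
Row 3: from 65 at column 1, stepping by 11 to column 5 gives 109.
Row 3: from 65 at column 1, stepping by 11 to column 3 gives 87.

c = 109, y = 87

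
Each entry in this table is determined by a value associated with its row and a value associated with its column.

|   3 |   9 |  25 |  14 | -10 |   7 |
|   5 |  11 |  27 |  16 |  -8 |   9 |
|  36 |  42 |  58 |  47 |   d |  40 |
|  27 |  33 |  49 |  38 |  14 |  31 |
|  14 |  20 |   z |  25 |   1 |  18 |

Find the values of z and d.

The difference between any two rows is the same in every column — this is an addition table with the headers hidden.
Row 5 minus row 1 is 14 − 3 = 11, so its entry in column 3 is 25 + 11 = 36.
Row 3 minus row 1 is 36 − 3 = 33, so its entry in column 5 is -10 + 33 = 23.

z = 36, d = 23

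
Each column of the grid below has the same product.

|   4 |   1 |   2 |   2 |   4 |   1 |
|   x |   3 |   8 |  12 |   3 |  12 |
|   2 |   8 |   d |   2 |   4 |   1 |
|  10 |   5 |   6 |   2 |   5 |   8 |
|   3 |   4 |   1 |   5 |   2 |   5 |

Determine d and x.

d = 5, x = 2

Columns 2 and 4 each multiply to 480, so every column has product 480.
Column 3: 2×8×6×1 = 96, so the missing entry is 480 ÷ 96 = 5.
Column 1: 4×2×10×3 = 240, so the missing entry is 480 ÷ 240 = 2.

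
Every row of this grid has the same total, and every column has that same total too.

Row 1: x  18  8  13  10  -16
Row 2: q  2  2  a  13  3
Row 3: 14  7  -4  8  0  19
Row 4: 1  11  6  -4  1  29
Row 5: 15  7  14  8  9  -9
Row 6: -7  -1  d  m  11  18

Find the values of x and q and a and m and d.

Rows 3 and 4 both sum to 44, so that's the common total.
The known cells in row 1 total 33, leaving 44 − 33 = 11 for the blank.
The known cells in column 1 total 34, leaving 44 − 34 = 10 for the blank.
The known cells in row 2 total 30, leaving 44 − 30 = 14 for the blank.
The known cells in column 4 total 39, leaving 44 − 39 = 5 for the blank.
The known cells in row 6 total 26, leaving 44 − 26 = 18 for the blank.

x = 11, q = 10, a = 14, m = 5, d = 18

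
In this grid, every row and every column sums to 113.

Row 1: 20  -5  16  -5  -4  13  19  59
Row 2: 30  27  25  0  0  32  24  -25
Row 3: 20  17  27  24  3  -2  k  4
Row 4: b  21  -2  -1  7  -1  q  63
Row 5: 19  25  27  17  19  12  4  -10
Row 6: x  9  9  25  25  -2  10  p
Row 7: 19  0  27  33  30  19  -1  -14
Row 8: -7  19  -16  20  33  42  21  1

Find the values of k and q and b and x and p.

Column 8 has 59 − 25 + 4 + 63 − 10 − 14 + 1 = 78; the blank must be 113 − 78 = 35.
Row 6 has 9 + 9 + 25 + 25 − 2 + 10 + 35 = 111; the blank must be 113 − 111 = 2.
Column 1 has 20 + 30 + 20 + 19 + 2 + 19 − 7 = 103; the blank must be 113 − 103 = 10.
Row 3 has 20 + 17 + 27 + 24 + 3 − 2 + 4 = 93; the blank must be 113 − 93 = 20.
Row 4 has 10 + 21 − 2 − 1 + 7 − 1 + 63 = 97; the blank must be 113 − 97 = 16.

k = 20, q = 16, b = 10, x = 2, p = 35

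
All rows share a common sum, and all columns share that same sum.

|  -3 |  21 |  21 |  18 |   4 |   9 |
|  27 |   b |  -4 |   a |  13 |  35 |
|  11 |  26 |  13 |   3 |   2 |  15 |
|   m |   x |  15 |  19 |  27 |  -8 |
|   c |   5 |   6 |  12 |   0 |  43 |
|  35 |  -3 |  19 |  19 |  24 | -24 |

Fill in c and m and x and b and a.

Rows 1 and 3 both sum to 70, so that's the common total.
The known cells in row 5 total 66, leaving 70 − 66 = 4 for the blank.
The known cells in column 1 total 74, leaving 70 − 74 = -4 for the blank.
The known cells in row 4 total 49, leaving 70 − 49 = 21 for the blank.
The known cells in column 2 total 70, leaving 70 − 70 = 0 for the blank.
The known cells in row 2 total 71, leaving 70 − 71 = -1 for the blank.

c = 4, m = -4, x = 21, b = 0, a = -1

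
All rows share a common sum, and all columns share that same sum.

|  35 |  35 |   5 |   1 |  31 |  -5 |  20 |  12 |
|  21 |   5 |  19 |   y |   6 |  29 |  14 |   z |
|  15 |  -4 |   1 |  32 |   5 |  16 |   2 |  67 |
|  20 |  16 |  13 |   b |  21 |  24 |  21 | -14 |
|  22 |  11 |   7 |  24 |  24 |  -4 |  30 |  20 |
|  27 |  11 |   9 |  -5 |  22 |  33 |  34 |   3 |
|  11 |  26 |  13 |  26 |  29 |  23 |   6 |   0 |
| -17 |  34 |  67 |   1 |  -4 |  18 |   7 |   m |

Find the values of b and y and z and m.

b = 33, y = 22, z = 18, m = 28

Rows 1 and 3 both sum to 134, so that's the common total.
The known cells in row 4 total 101, leaving 134 − 101 = 33 for the blank.
The known cells in column 4 total 112, leaving 134 − 112 = 22 for the blank.
The known cells in row 2 total 116, leaving 134 − 116 = 18 for the blank.
The known cells in row 8 total 106, leaving 134 − 106 = 28 for the blank.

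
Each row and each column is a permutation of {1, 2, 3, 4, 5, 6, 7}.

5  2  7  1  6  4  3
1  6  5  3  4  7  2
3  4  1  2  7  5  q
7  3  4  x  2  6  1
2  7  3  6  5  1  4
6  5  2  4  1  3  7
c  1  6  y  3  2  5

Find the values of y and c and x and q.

Cell (3,7): row 3 already has {1, 2, 3, 4, 5, 7} → 6.
For row 4, column 4: row 4 already has {1, 2, 3, 4, 6, 7}; that leaves 5.
For row 7, column 4: column 4 already has {1, 2, 3, 4, 5, 6}; that leaves 7.
Cell (7,1): row 7 already has {1, 2, 3, 5, 6, 7} → 4.

y = 7, c = 4, x = 5, q = 6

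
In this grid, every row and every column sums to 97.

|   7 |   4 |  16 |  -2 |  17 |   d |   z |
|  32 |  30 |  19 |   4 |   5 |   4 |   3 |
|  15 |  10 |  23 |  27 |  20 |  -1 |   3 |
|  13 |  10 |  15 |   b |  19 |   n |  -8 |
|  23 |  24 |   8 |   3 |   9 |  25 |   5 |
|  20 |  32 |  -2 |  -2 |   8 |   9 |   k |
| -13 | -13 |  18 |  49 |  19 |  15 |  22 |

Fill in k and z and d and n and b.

k = 32, z = 40, d = 15, n = 30, b = 18

Column 4: -2 + 4 + 27 + 3 − 2 + 49 = 79, so its missing entry is 97 − 79 = 18.
Row 6: 20 + 32 − 2 − 2 + 8 + 9 = 65, so its missing entry is 97 − 65 = 32.
Column 7: 3 + 3 − 8 + 5 + 32 + 22 = 57, so its missing entry is 97 − 57 = 40.
Row 1: 7 + 4 + 16 − 2 + 17 + 40 = 82, so its missing entry is 97 − 82 = 15.
Row 4: 13 + 10 + 15 + 18 + 19 − 8 = 67, so its missing entry is 97 − 67 = 30.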